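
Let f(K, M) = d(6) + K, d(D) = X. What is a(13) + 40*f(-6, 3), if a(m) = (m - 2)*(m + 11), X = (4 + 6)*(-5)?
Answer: -1976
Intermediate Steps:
X = -50 (X = 10*(-5) = -50)
d(D) = -50
f(K, M) = -50 + K
a(m) = (-2 + m)*(11 + m)
a(13) + 40*f(-6, 3) = (-22 + 13² + 9*13) + 40*(-50 - 6) = (-22 + 169 + 117) + 40*(-56) = 264 - 2240 = -1976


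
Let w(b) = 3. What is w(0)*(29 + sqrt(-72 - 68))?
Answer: 87 + 6*I*sqrt(35) ≈ 87.0 + 35.496*I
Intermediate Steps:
w(0)*(29 + sqrt(-72 - 68)) = 3*(29 + sqrt(-72 - 68)) = 3*(29 + sqrt(-140)) = 3*(29 + 2*I*sqrt(35)) = 87 + 6*I*sqrt(35)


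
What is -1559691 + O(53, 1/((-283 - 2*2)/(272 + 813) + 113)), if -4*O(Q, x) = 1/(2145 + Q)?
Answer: -13712803273/8792 ≈ -1.5597e+6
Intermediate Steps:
O(Q, x) = -1/(4*(2145 + Q))
-1559691 + O(53, 1/((-283 - 2*2)/(272 + 813) + 113)) = -1559691 - 1/(8580 + 4*53) = -1559691 - 1/(8580 + 212) = -1559691 - 1/8792 = -13712803273/8792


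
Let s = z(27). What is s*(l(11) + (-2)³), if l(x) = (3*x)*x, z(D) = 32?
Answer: 11360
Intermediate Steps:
s = 32
l(x) = 3*x²
s*(l(11) + (-2)³) = 32*(3*11² + (-2)³) = 32*(3*121 - 8) = 32*(363 - 8) = 32*355 = 11360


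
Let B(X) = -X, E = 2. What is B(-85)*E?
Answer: 170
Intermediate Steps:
B(-85)*E = -1*(-85)*2 = 85*2 = 170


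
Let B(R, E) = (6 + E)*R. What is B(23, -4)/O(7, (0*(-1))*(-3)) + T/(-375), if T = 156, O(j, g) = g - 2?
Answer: -2927/125 ≈ -23.416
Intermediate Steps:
B(R, E) = R*(6 + E)
O(j, g) = -2 + g
B(23, -4)/O(7, (0*(-1))*(-3)) + T/(-375) = (23*(6 - 4))/(-2 + (0*(-1))*(-3)) + 156/(-375) = (23*2)/(-2 + 0*(-3)) + 156*(-1/375) = 46/(-2 + 0) - 52/125 = 46/(-2) - 52/125 = 46*(-½) - 52/125 = -23 - 52/125 = -2927/125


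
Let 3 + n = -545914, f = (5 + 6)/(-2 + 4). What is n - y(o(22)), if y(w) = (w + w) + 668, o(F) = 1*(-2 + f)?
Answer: -546592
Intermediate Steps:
f = 11/2 ≈ 5.5000
o(F) = 7/2 (o(F) = 1*(-2 + 11/2) = 1*(7/2) = 7/2)
n = -545917 (n = -3 - 545914 = -545917)
y(w) = 668 + 2*w (y(w) = 2*w + 668 = 668 + 2*w)
n - y(o(22)) = -545917 - (668 + 2*(7/2)) = -545917 - (668 + 7) = -545917 - 1*675 = -545917 - 675 = -546592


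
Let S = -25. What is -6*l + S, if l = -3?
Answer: -7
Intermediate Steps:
-6*l + S = -6*(-3) - 25 = 18 - 25 = -7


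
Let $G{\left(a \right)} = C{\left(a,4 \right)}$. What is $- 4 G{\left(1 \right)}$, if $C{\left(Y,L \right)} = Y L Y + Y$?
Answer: $-20$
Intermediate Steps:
$C{\left(Y,L \right)} = Y + L Y^{2}$ ($C{\left(Y,L \right)} = L Y Y + Y = L Y^{2} + Y = Y + L Y^{2}$)
$G{\left(a \right)} = a \left(1 + 4 a\right)$
$- 4 G{\left(1 \right)} = - 4 \cdot 1 \left(1 + 4 \cdot 1\right) = - 4 \cdot 1 \left(1 + 4\right) = - 4 \cdot 1 \cdot 5 = \left(-4\right) 5 = -20$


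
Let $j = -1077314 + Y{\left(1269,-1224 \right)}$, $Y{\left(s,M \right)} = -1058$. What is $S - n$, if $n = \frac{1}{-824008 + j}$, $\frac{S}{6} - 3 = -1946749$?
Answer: $- \frac{22220703932879}{1902380} \approx -1.168 \cdot 10^{7}$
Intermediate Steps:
$S = -11680476$ ($S = 18 + 6 \left(-1946749\right) = 18 - 11680494 = -11680476$)
$j = -1078372$ ($j = -1077314 - 1058 = -1078372$)
$n = - \frac{1}{1902380}$ ($n = \frac{1}{-824008 - 1078372} = \frac{1}{-1902380} = - \frac{1}{1902380} \approx -5.2566 \cdot 10^{-7}$)
$S - n = -11680476 - - \frac{1}{1902380} = -11680476 + \frac{1}{1902380} = - \frac{22220703932879}{1902380}$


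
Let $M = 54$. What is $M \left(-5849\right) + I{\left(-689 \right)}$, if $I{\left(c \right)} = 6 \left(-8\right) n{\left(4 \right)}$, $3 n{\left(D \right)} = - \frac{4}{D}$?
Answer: $-315830$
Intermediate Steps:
$n{\left(D \right)} = - \frac{4}{3 D}$ ($n{\left(D \right)} = \frac{\left(-4\right) \frac{1}{D}}{3} = - \frac{4}{3 D}$)
$I{\left(c \right)} = 16$ ($I{\left(c \right)} = 6 \left(-8\right) \left(- \frac{4}{3 \cdot 4}\right) = - 48 \left(\left(- \frac{4}{3}\right) \frac{1}{4}\right) = \left(-48\right) \left(- \frac{1}{3}\right) = 16$)
$M \left(-5849\right) + I{\left(-689 \right)} = 54 \left(-5849\right) + 16 = -315846 + 16 = -315830$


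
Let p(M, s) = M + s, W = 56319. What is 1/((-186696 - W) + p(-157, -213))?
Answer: -1/243385 ≈ -4.1087e-6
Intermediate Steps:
1/((-186696 - W) + p(-157, -213)) = 1/((-186696 - 1*56319) + (-157 - 213)) = 1/((-186696 - 56319) - 370) = 1/(-243015 - 370) = 1/(-243385) = -1/243385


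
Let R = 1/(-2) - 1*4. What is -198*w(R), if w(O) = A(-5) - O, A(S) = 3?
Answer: -1485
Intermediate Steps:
R = -9/2 (R = -½ - 4 = -9/2 ≈ -4.5000)
w(O) = 3 - O
-198*w(R) = -198*(3 - 1*(-9/2)) = -198*(3 + 9/2) = -198*15/2 = -1485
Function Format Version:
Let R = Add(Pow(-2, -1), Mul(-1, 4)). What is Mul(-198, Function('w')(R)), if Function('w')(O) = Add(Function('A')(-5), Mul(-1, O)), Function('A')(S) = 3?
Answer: -1485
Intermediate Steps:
R = Rational(-9, 2) (R = Add(Rational(-1, 2), -4) = Rational(-9, 2) ≈ -4.5000)
Function('w')(O) = Add(3, Mul(-1, O))
Mul(-198, Function('w')(R)) = Mul(-198, Add(3, Mul(-1, Rational(-9, 2)))) = Mul(-198, Add(3, Rational(9, 2))) = Mul(-198, Rational(15, 2)) = -1485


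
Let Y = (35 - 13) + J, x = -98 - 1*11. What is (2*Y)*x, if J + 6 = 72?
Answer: -19184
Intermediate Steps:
J = 66 (J = -6 + 72 = 66)
x = -109 (x = -98 - 11 = -109)
Y = 88 (Y = (35 - 13) + 66 = 22 + 66 = 88)
(2*Y)*x = (2*88)*(-109) = 176*(-109) = -19184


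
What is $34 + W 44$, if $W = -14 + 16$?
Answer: $122$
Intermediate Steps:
$W = 2$
$34 + W 44 = 34 + 2 \cdot 44 = 34 + 88 = 122$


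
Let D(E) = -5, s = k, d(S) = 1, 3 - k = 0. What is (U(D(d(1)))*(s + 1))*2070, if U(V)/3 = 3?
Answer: 74520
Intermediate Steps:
k = 3 (k = 3 - 1*0 = 3 + 0 = 3)
s = 3
U(V) = 9 (U(V) = 3*3 = 9)
(U(D(d(1)))*(s + 1))*2070 = (9*(3 + 1))*2070 = (9*4)*2070 = 36*2070 = 74520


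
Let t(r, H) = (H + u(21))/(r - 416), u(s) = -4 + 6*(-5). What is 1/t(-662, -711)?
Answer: 1078/745 ≈ 1.4470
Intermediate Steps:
u(s) = -34 (u(s) = -4 - 30 = -34)
t(r, H) = (-34 + H)/(-416 + r) (t(r, H) = (H - 34)/(r - 416) = (-34 + H)/(-416 + r))
1/t(-662, -711) = 1/((-34 - 711)/(-416 - 662)) = 1/(-745/(-1078)) = 1/(-1/1078*(-745)) = 1/(745/1078) = 1078/745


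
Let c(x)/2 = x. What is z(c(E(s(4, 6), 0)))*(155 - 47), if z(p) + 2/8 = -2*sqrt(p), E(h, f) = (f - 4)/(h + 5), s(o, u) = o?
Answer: -27 - 144*I*sqrt(2) ≈ -27.0 - 203.65*I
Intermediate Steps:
E(h, f) = (-4 + f)/(5 + h)
c(x) = 2*x
z(p) = -1/4 - 2*sqrt(p)
z(c(E(s(4, 6), 0)))*(155 - 47) = (-1/4 - 2*sqrt(2)*(sqrt(-4 + 0)/sqrt(5 + 4)))*(155 - 47) = (-1/4 - 2*sqrt(2)*(2*I/3))*108 = (-1/4 - 2*2*I*sqrt(2)/3)*108 = (-1/4 - 4*I*sqrt(2)/3)*108 = -27 - 144*I*sqrt(2)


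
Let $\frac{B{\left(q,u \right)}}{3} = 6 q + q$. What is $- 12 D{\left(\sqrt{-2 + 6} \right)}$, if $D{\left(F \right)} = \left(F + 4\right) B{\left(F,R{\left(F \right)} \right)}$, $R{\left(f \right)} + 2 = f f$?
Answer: $-3024$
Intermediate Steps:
$R{\left(f \right)} = -2 + f^{2}$ ($R{\left(f \right)} = -2 + f f = -2 + f^{2}$)
$B{\left(q,u \right)} = 21 q$ ($B{\left(q,u \right)} = 3 \left(6 q + q\right) = 3 \cdot 7 q = 21 q$)
$D{\left(F \right)} = 21 F \left(4 + F\right)$ ($D{\left(F \right)} = \left(F + 4\right) 21 F = \left(4 + F\right) 21 F = 21 F \left(4 + F\right)$)
$- 12 D{\left(\sqrt{-2 + 6} \right)} = - 12 \cdot 21 \sqrt{-2 + 6} \left(4 + \sqrt{-2 + 6}\right) = - 12 \cdot 21 \sqrt{4} \left(4 + \sqrt{4}\right) = - 12 \cdot 21 \cdot 2 \left(4 + 2\right) = - 12 \cdot 21 \cdot 2 \cdot 6 = \left(-12\right) 252 = -3024$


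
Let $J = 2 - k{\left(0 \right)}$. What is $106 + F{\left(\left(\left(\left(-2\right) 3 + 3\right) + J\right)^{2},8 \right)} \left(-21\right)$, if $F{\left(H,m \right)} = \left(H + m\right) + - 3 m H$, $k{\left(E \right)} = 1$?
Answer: $1870$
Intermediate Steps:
$J = 1$ ($J = 2 - 1 = 1$)
$F{\left(H,m \right)} = H + m - 3 H m$ ($F{\left(H,m \right)} = \left(H + m\right) - 3 H m = H + m - 3 H m$)
$106 + F{\left(\left(\left(\left(-2\right) 3 + 3\right) + J\right)^{2},8 \right)} \left(-21\right) = 106 + \left(\left(\left(\left(-2\right) 3 + 3\right) + 1\right)^{2} + 8 - 3 \left(\left(\left(-2\right) 3 + 3\right) + 1\right)^{2} \cdot 8\right) \left(-21\right) = 106 + \left(\left(\left(-6 + 3\right) + 1\right)^{2} + 8 - 3 \left(\left(-6 + 3\right) + 1\right)^{2} \cdot 8\right) \left(-21\right) = 106 + \left(\left(-3 + 1\right)^{2} + 8 - 3 \left(-3 + 1\right)^{2} \cdot 8\right) \left(-21\right) = 106 + \left(\left(-2\right)^{2} + 8 - 3 \left(-2\right)^{2} \cdot 8\right) \left(-21\right) = 106 + \left(4 + 8 - 12 \cdot 8\right) \left(-21\right) = 106 + \left(4 + 8 - 96\right) \left(-21\right) = 106 - -1764 = 106 + 1764 = 1870$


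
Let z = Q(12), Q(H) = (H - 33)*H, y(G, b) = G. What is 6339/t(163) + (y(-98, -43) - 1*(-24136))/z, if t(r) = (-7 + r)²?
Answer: -2315045/24336 ≈ -95.128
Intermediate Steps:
Q(H) = H*(-33 + H) (Q(H) = (-33 + H)*H = H*(-33 + H))
z = -252 (z = 12*(-33 + 12) = 12*(-21) = -252)
6339/t(163) + (y(-98, -43) - 1*(-24136))/z = 6339/((-7 + 163)²) + (-98 - 1*(-24136))/(-252) = 6339/(156²) + (-98 + 24136)*(-1/252) = 6339/24336 + 24038*(-1/252) = 6339*(1/24336) - 1717/18 = 2113/8112 - 1717/18 = -2315045/24336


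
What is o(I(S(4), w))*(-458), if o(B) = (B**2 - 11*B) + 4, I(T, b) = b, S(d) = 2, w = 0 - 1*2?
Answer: -13740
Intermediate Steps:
w = -2 (w = 0 - 2 = -2)
o(B) = 4 + B**2 - 11*B
o(I(S(4), w))*(-458) = (4 + (-2)**2 - 11*(-2))*(-458) = (4 + 4 + 22)*(-458) = 30*(-458) = -13740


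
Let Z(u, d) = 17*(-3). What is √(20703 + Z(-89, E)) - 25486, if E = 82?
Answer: -25486 + 2*√5163 ≈ -25342.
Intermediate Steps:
Z(u, d) = -51
√(20703 + Z(-89, E)) - 25486 = √(20703 - 51) - 25486 = √20652 - 25486 = 2*√5163 - 25486 = -25486 + 2*√5163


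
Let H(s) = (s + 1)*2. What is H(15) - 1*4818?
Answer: -4786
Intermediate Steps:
H(s) = 2 + 2*s (H(s) = (1 + s)*2 = 2 + 2*s)
H(15) - 1*4818 = (2 + 2*15) - 1*4818 = (2 + 30) - 4818 = 32 - 4818 = -4786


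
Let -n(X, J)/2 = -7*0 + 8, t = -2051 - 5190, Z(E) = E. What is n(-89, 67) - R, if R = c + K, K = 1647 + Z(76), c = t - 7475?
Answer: 12977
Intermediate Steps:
t = -7241
c = -14716 (c = -7241 - 7475 = -14716)
n(X, J) = -16 (n(X, J) = -2*(-7*0 + 8) = -2*(0 + 8) = -2*8 = -16)
K = 1723 (K = 1647 + 76 = 1723)
R = -12993 (R = -14716 + 1723 = -12993)
n(-89, 67) - R = -16 - 1*(-12993) = -16 + 12993 = 12977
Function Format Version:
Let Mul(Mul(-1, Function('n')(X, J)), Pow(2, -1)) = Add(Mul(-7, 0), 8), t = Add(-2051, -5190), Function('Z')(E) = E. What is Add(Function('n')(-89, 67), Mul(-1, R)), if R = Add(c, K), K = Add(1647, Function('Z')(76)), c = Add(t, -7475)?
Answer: 12977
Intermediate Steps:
t = -7241
c = -14716 (c = Add(-7241, -7475) = -14716)
Function('n')(X, J) = -16 (Function('n')(X, J) = Mul(-2, Add(Mul(-7, 0), 8)) = Mul(-2, Add(0, 8)) = Mul(-2, 8) = -16)
K = 1723 (K = Add(1647, 76) = 1723)
R = -12993 (R = Add(-14716, 1723) = -12993)
Add(Function('n')(-89, 67), Mul(-1, R)) = Add(-16, Mul(-1, -12993)) = Add(-16, 12993) = 12977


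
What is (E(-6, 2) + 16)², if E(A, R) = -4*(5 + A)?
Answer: 400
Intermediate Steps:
E(A, R) = -20 - 4*A
(E(-6, 2) + 16)² = ((-20 - 4*(-6)) + 16)² = ((-20 + 24) + 16)² = (4 + 16)² = 20² = 400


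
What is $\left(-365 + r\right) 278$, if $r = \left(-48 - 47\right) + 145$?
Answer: $-87570$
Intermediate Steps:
$r = 50$ ($r = -95 + 145 = 50$)
$\left(-365 + r\right) 278 = \left(-365 + 50\right) 278 = \left(-315\right) 278 = -87570$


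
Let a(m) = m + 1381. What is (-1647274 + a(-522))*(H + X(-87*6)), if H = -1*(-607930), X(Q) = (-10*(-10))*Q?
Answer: -914962207950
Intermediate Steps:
a(m) = 1381 + m
X(Q) = 100*Q
H = 607930
(-1647274 + a(-522))*(H + X(-87*6)) = (-1647274 + (1381 - 522))*(607930 + 100*(-87*6)) = (-1647274 + 859)*(607930 + 100*(-522)) = -1646415*(607930 - 52200) = -1646415*555730 = -914962207950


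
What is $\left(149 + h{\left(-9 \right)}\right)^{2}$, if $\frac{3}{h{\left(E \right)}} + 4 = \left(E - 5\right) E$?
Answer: $\frac{330548761}{14884} \approx 22208.0$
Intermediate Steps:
$h{\left(E \right)} = \frac{3}{-4 + E \left(-5 + E\right)}$ ($h{\left(E \right)} = \frac{3}{-4 + \left(E - 5\right) E} = \frac{3}{-4 + \left(-5 + E\right) E} = \frac{3}{-4 + E \left(-5 + E\right)}$)
$\left(149 + h{\left(-9 \right)}\right)^{2} = \left(149 + \frac{3}{-4 + \left(-9\right)^{2} - -45}\right)^{2} = \left(149 + \frac{3}{-4 + 81 + 45}\right)^{2} = \left(149 + \frac{3}{122}\right)^{2} = \left(\frac{18181}{122}\right)^{2} = \frac{330548761}{14884}$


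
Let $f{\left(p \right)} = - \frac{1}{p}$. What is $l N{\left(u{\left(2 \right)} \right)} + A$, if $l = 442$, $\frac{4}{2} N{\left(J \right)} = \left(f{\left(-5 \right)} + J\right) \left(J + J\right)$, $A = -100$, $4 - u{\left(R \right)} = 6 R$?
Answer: $\frac{137404}{5} \approx 27481.0$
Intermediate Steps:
$u{\left(R \right)} = 4 - 6 R$
$N{\left(J \right)} = J \left(\frac{1}{5} + J\right)$ ($N{\left(J \right)} = \frac{\left(- \frac{1}{-5} + J\right) \left(J + J\right)}{2} = \frac{\left(\left(-1\right) \left(- \frac{1}{5}\right) + J\right) 2 J}{2} = \frac{\left(\frac{1}{5} + J\right) 2 J}{2} = \frac{2 J \left(\frac{1}{5} + J\right)}{2} = J \left(\frac{1}{5} + J\right)$)
$l N{\left(u{\left(2 \right)} \right)} + A = 442 \left(4 - 12\right) \left(\frac{1}{5} + \left(4 - 12\right)\right) - 100 = 442 \left(- 8 \left(\frac{1}{5} - 8\right)\right) - 100 = 442 \left(\left(-8\right) \left(- \frac{39}{5}\right)\right) - 100 = 442 \cdot \frac{312}{5} - 100 = \frac{137904}{5} - 100 = \frac{137404}{5}$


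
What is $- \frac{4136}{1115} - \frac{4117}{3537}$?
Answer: $- \frac{19219487}{3943755} \approx -4.8734$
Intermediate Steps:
$- \frac{4136}{1115} - \frac{4117}{3537} = - \frac{19219487}{3943755}$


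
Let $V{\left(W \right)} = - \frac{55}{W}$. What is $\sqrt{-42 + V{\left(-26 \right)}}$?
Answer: $\frac{i \sqrt{26962}}{26} \approx 6.3154 i$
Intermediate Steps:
$\sqrt{-42 + V{\left(-26 \right)}} = \sqrt{-42 - \frac{55}{-26}} = \sqrt{-42 - - \frac{55}{26}} = \sqrt{-42 + \frac{55}{26}} = \sqrt{- \frac{1037}{26}} = \frac{i \sqrt{26962}}{26}$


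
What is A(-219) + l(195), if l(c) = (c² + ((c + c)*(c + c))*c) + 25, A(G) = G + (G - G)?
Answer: 29697331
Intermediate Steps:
A(G) = G (A(G) = G + 0 = G)
l(c) = 25 + c² + 4*c³ (l(c) = (c² + ((2*c)*(2*c))*c) + 25 = (c² + (4*c²)*c) + 25 = (c² + 4*c³) + 25 = 25 + c² + 4*c³)
A(-219) + l(195) = -219 + (25 + 195² + 4*195³) = -219 + (25 + 38025 + 4*7414875) = -219 + (25 + 38025 + 29659500) = -219 + 29697550 = 29697331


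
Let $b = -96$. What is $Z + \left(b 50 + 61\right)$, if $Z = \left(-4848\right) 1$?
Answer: $-9587$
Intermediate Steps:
$Z = -4848$
$Z + \left(b 50 + 61\right) = -4848 + \left(\left(-96\right) 50 + 61\right) = -4848 + \left(-4800 + 61\right) = -4848 - 4739 = -9587$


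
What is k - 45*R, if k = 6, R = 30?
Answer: -1344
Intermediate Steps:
k - 45*R = 6 - 45*30 = 6 - 1350 = -1344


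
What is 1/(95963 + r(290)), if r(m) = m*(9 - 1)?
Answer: 1/98283 ≈ 1.0175e-5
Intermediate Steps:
r(m) = 8*m (r(m) = m*8 = 8*m)
1/(95963 + r(290)) = 1/(95963 + 8*290) = 1/(95963 + 2320) = 1/98283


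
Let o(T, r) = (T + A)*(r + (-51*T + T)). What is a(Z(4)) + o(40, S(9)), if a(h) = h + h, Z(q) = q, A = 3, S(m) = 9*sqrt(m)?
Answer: -84831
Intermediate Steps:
o(T, r) = (3 + T)*(r - 50*T) (o(T, r) = (T + 3)*(r + (-51*T + T)) = (3 + T)*(r - 50*T))
a(h) = 2*h
a(Z(4)) + o(40, S(9)) = 2*4 + (-150*40 - 50*40**2 + 3*(9*sqrt(9)) + 40*(9*sqrt(9))) = 8 + (-6000 - 50*1600 + 3*(9*3) + 40*(9*3)) = 8 + (-6000 - 80000 + 3*27 + 40*27) = 8 + (-6000 - 80000 + 81 + 1080) = 8 - 84839 = -84831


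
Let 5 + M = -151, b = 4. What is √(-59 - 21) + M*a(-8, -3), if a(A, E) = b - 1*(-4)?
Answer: -1248 + 4*I*√5 ≈ -1248.0 + 8.9443*I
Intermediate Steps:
M = -156 (M = -5 - 151 = -156)
a(A, E) = 8 (a(A, E) = 4 - 1*(-4) = 4 + 4 = 8)
√(-59 - 21) + M*a(-8, -3) = √(-59 - 21) - 156*8 = √(-80) - 1248 = 4*I*√5 - 1248 = -1248 + 4*I*√5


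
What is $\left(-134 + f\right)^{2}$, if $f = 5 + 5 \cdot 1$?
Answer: $15376$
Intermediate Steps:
$f = 10$ ($f = 5 + 5 = 10$)
$\left(-134 + f\right)^{2} = \left(-134 + 10\right)^{2} = \left(-124\right)^{2} = 15376$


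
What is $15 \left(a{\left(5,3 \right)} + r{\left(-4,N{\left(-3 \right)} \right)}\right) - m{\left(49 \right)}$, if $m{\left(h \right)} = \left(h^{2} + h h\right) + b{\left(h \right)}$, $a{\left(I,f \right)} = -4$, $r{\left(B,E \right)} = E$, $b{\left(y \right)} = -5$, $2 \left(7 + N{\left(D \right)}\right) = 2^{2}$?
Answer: $-4932$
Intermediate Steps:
$N{\left(D \right)} = -5$ ($N{\left(D \right)} = -7 + \frac{2^{2}}{2} = -7 + \frac{1}{2} \cdot 4 = -7 + 2 = -5$)
$m{\left(h \right)} = -5 + 2 h^{2}$ ($m{\left(h \right)} = \left(h^{2} + h h\right) - 5 = \left(h^{2} + h^{2}\right) - 5 = 2 h^{2} - 5 = -5 + 2 h^{2}$)
$15 \left(a{\left(5,3 \right)} + r{\left(-4,N{\left(-3 \right)} \right)}\right) - m{\left(49 \right)} = 15 \left(-4 - 5\right) - \left(-5 + 2 \cdot 49^{2}\right) = 15 \left(-9\right) - \left(-5 + 2 \cdot 2401\right) = -135 - \left(-5 + 4802\right) = -135 - 4797 = -4932$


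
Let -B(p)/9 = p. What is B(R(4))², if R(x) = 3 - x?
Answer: 81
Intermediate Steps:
B(p) = -9*p
B(R(4))² = (-9*(3 - 1*4))² = (-9*(3 - 4))² = (-9*(-1))² = 9² = 81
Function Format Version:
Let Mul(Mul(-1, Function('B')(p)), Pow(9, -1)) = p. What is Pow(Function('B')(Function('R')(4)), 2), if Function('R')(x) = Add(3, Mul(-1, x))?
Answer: 81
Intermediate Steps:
Function('B')(p) = Mul(-9, p)
Pow(Function('B')(Function('R')(4)), 2) = Pow(Mul(-9, Add(3, Mul(-1, 4))), 2) = Pow(Mul(-9, Add(3, -4)), 2) = Pow(Mul(-9, -1), 2) = Pow(9, 2) = 81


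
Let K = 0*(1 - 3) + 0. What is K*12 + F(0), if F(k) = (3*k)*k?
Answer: 0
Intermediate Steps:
F(k) = 3*k²
K = 0 (K = 0*(-2) + 0 = 0 + 0 = 0)
K*12 + F(0) = 0*12 + 3*0² = 0 + 3*0 = 0 + 0 = 0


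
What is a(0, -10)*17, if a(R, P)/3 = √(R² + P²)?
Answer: 510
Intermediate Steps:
a(R, P) = 3*√(P² + R²) (a(R, P) = 3*√(R² + P²) = 3*√(P² + R²))
a(0, -10)*17 = (3*√((-10)² + 0²))*17 = (3*√(100 + 0))*17 = (3*√100)*17 = (3*10)*17 = 30*17 = 510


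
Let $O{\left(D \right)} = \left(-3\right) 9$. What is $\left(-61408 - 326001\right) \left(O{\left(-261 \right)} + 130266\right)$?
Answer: $-50455760751$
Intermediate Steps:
$O{\left(D \right)} = -27$
$\left(-61408 - 326001\right) \left(O{\left(-261 \right)} + 130266\right) = \left(-61408 - 326001\right) \left(-27 + 130266\right) = \left(-387409\right) 130239 = -50455760751$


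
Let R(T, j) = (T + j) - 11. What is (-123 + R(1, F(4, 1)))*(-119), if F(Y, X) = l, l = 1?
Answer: 15708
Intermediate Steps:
F(Y, X) = 1
R(T, j) = -11 + T + j
(-123 + R(1, F(4, 1)))*(-119) = (-123 + (-11 + 1 + 1))*(-119) = (-123 - 9)*(-119) = -132*(-119) = 15708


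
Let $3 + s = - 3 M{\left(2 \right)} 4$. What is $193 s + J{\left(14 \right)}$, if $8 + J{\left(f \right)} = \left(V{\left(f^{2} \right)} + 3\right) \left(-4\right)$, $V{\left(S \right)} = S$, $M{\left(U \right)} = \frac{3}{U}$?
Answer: $-4857$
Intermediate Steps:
$s = -21$ ($s = -3 + - 3 \cdot \frac{3}{2} \cdot 4 = -3 + - 3 \cdot 3 \cdot \frac{1}{2} \cdot 4 = -3 + \left(-3\right) \frac{3}{2} \cdot 4 = -3 - 18 = -21$)
$J{\left(f \right)} = -20 - 4 f^{2}$ ($J{\left(f \right)} = -8 + \left(f^{2} + 3\right) \left(-4\right) = -8 + \left(3 + f^{2}\right) \left(-4\right) = -8 - \left(12 + 4 f^{2}\right) = -20 - 4 f^{2}$)
$193 s + J{\left(14 \right)} = 193 \left(-21\right) - \left(20 + 4 \cdot 14^{2}\right) = -4053 - 804 = -4857$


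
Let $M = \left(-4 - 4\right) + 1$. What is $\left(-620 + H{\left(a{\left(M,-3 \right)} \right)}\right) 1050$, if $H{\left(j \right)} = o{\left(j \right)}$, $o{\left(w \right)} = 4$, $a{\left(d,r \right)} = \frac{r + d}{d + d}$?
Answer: $-646800$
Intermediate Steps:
$M = -7$ ($M = -8 + 1 = -7$)
$a{\left(d,r \right)} = \frac{d + r}{2 d}$
$H{\left(j \right)} = 4$
$\left(-620 + H{\left(a{\left(M,-3 \right)} \right)}\right) 1050 = \left(-620 + 4\right) 1050 = \left(-616\right) 1050 = -646800$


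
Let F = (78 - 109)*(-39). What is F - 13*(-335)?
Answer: 5564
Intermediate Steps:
F = 1209 (F = -31*(-39) = 1209)
F - 13*(-335) = 1209 - 13*(-335) = 1209 + 4355 = 5564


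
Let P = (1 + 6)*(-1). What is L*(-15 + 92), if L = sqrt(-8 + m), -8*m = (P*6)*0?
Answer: 154*I*sqrt(2) ≈ 217.79*I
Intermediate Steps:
P = -7 (P = 7*(-1) = -7)
m = 0 (m = -(-7*6)*0/8 = -(-21)*0/4 = -1/8*0 = 0)
L = 2*I*sqrt(2) (L = sqrt(-8 + 0) = sqrt(-8) = 2*I*sqrt(2) ≈ 2.8284*I)
L*(-15 + 92) = (2*I*sqrt(2))*(-15 + 92) = (2*I*sqrt(2))*77 = 154*I*sqrt(2)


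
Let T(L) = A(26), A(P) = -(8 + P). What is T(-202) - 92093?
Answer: -92127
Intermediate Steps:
A(P) = -8 - P
T(L) = -34 (T(L) = -8 - 1*26 = -8 - 26 = -34)
T(-202) - 92093 = -34 - 92093 = -92127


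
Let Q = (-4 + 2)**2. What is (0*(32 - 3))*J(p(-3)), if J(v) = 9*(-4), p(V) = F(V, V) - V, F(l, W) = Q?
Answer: 0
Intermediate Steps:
Q = 4 (Q = (-2)**2 = 4)
F(l, W) = 4
p(V) = 4 - V
J(v) = -36
(0*(32 - 3))*J(p(-3)) = (0*(32 - 3))*(-36) = (0*29)*(-36) = 0*(-36) = 0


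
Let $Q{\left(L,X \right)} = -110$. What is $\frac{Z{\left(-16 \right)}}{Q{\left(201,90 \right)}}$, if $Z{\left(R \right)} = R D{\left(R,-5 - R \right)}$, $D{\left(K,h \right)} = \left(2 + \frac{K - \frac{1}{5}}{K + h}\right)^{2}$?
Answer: $\frac{137288}{34375} \approx 3.9938$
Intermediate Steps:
$D{\left(K,h \right)} = \left(2 + \frac{- \frac{1}{5} + K}{K + h}\right)^{2}$ ($D{\left(K,h \right)} = \left(2 + \frac{K - \frac{1}{5}}{K + h}\right)^{2} = \left(2 + \frac{- \frac{1}{5} + K}{K + h}\right)^{2}$)
$Z{\left(R \right)} = \frac{R \left(-51 + 5 R\right)^{2}}{625}$ ($Z{\left(R \right)} = R \frac{\left(-1 + 10 \left(-5 - R\right) + 15 R\right)^{2}}{25 \left(R - \left(5 + R\right)\right)^{2}} = R \frac{\left(-1 - \left(50 + 10 R\right) + 15 R\right)^{2}}{25 \cdot 25} = R \frac{1}{25} \cdot \frac{1}{25} \left(-51 + 5 R\right)^{2} = R \frac{\left(-51 + 5 R\right)^{2}}{625} = \frac{R \left(-51 + 5 R\right)^{2}}{625}$)
$\frac{Z{\left(-16 \right)}}{Q{\left(201,90 \right)}} = \frac{\frac{1}{625} \left(-16\right) \left(51 - -80\right)^{2}}{-110} = \frac{1}{625} \left(-16\right) \left(51 + 80\right)^{2} \left(- \frac{1}{110}\right) = \frac{1}{625} \left(-16\right) 131^{2} \left(- \frac{1}{110}\right) = \frac{1}{625} \left(-16\right) 17161 \left(- \frac{1}{110}\right) = \left(- \frac{274576}{625}\right) \left(- \frac{1}{110}\right) = \frac{137288}{34375}$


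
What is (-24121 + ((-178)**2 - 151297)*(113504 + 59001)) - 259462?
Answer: -20634124148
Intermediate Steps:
(-24121 + ((-178)**2 - 151297)*(113504 + 59001)) - 259462 = (-24121 + (31684 - 151297)*172505) - 259462 = (-24121 - 119613*172505) - 259462 = (-24121 - 20633840565) - 259462 = -20633864686 - 259462 = -20634124148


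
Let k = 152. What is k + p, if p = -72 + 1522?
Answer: 1602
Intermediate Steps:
p = 1450
k + p = 152 + 1450 = 1602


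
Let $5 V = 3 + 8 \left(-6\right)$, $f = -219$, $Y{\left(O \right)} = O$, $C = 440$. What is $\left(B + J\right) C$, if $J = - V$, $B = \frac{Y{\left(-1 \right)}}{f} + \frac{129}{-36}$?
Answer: $\frac{174130}{73} \approx 2385.3$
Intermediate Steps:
$B = - \frac{1045}{292}$ ($B = - \frac{1}{-219} + \frac{129}{-36} = \left(-1\right) \left(- \frac{1}{219}\right) + 129 \left(- \frac{1}{36}\right) = \frac{1}{219} - \frac{43}{12} = - \frac{1045}{292} \approx -3.5788$)
$V = -9$ ($V = \frac{3 + 8 \left(-6\right)}{5} = \frac{3 - 48}{5} = \frac{1}{5} \left(-45\right) = -9$)
$J = 9$ ($J = \left(-1\right) \left(-9\right) = 9$)
$\left(B + J\right) C = \left(- \frac{1045}{292} + 9\right) 440 = \frac{1583}{292} \cdot 440 = \frac{174130}{73}$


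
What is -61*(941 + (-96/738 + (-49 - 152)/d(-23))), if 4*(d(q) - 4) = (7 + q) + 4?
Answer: -5551244/123 ≈ -45132.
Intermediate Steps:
d(q) = 27/4 + q/4 (d(q) = 4 + ((7 + q) + 4)/4 = 4 + (11 + q)/4 = 4 + (11/4 + q/4) = 27/4 + q/4)
-61*(941 + (-96/738 + (-49 - 152)/d(-23))) = -61*(941 + (-96/738 + (-49 - 152)/(27/4 + (¼)*(-23)))) = -61*(941 + (-96*1/738 - 201/(27/4 - 23/4))) = -61*(941 + (-16/123 - 201/1)) = -61*(941 + (-16/123 - 201*1)) = -61*(941 + (-16/123 - 201)) = -61*(941 - 24739/123) = -61*91004/123 = -5551244/123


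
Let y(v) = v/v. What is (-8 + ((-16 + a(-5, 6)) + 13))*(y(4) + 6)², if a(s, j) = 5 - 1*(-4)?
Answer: -98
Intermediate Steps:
a(s, j) = 9 (a(s, j) = 5 + 4 = 9)
y(v) = 1
(-8 + ((-16 + a(-5, 6)) + 13))*(y(4) + 6)² = (-8 + ((-16 + 9) + 13))*(1 + 6)² = (-8 + (-7 + 13))*7² = (-8 + 6)*49 = -2*49 = -98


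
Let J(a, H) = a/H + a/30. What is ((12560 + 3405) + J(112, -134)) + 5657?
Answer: 21733022/1005 ≈ 21625.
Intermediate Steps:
J(a, H) = a/30 + a/H (J(a, H) = a/H + a*(1/30) = a/H + a/30 = a/30 + a/H)
((12560 + 3405) + J(112, -134)) + 5657 = ((12560 + 3405) + ((1/30)*112 + 112/(-134))) + 5657 = (15965 + (56/15 + 112*(-1/134))) + 5657 = (15965 + (56/15 - 56/67)) + 5657 = (15965 + 2912/1005) + 5657 = 16047737/1005 + 5657 = 21733022/1005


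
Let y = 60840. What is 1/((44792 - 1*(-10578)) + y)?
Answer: 1/116210 ≈ 8.6051e-6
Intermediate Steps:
1/((44792 - 1*(-10578)) + y) = 1/((44792 - 1*(-10578)) + 60840) = 1/((44792 + 10578) + 60840) = 1/(55370 + 60840) = 1/116210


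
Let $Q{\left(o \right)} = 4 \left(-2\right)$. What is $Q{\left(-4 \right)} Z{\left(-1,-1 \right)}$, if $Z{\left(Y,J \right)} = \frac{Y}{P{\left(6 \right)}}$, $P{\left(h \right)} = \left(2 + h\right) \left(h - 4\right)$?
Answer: $\frac{1}{2} \approx 0.5$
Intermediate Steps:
$Q{\left(o \right)} = -8$
$P{\left(h \right)} = \left(-4 + h\right) \left(2 + h\right)$ ($P{\left(h \right)} = \left(2 + h\right) \left(-4 + h\right) = \left(-4 + h\right) \left(2 + h\right)$)
$Z{\left(Y,J \right)} = \frac{Y}{16}$ ($Z{\left(Y,J \right)} = \frac{Y}{-8 + 6^{2} - 12} = \frac{Y}{-8 + 36 - 12} = \frac{Y}{16}$)
$Q{\left(-4 \right)} Z{\left(-1,-1 \right)} = - 8 \cdot \frac{1}{16} \left(-1\right) = \left(-8\right) \left(- \frac{1}{16}\right) = \frac{1}{2}$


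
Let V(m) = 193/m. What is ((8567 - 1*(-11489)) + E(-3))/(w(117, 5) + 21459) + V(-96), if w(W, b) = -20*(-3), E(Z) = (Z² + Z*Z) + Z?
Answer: -742117/688608 ≈ -1.0777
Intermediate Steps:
E(Z) = Z + 2*Z² (E(Z) = (Z² + Z²) + Z = 2*Z² + Z = Z + 2*Z²)
w(W, b) = 60
((8567 - 1*(-11489)) + E(-3))/(w(117, 5) + 21459) + V(-96) = ((8567 - 1*(-11489)) - 3*(1 + 2*(-3)))/(60 + 21459) + 193/(-96) = ((8567 + 11489) - 3*(1 - 6))/21519 + 193*(-1/96) = (20056 - 3*(-5))*(1/21519) - 193/96 = (20056 + 15)*(1/21519) - 193/96 = 20071*(1/21519) - 193/96 = 20071/21519 - 193/96 = -742117/688608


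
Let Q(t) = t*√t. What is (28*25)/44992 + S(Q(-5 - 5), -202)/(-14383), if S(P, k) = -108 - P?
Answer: 196411/8514736 - 10*I*√10/14383 ≈ 0.023067 - 0.0021986*I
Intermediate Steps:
Q(t) = t^(3/2)
(28*25)/44992 + S(Q(-5 - 5), -202)/(-14383) = (28*25)/44992 + (-108 - (-5 - 5)^(3/2))/(-14383) = 700*(1/44992) + (-108 - (-10)^(3/2))*(-1/14383) = 175/11248 + (-108 - (-10)*I*√10)*(-1/14383) = 175/11248 + (-108 + 10*I*√10)*(-1/14383) = 175/11248 + (108/14383 - 10*I*√10/14383) = 196411/8514736 - 10*I*√10/14383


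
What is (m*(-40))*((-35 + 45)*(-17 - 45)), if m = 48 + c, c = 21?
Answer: 1711200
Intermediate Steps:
m = 69 (m = 48 + 21 = 69)
(m*(-40))*((-35 + 45)*(-17 - 45)) = (69*(-40))*((-35 + 45)*(-17 - 45)) = -27600*(-62) = -2760*(-620) = 1711200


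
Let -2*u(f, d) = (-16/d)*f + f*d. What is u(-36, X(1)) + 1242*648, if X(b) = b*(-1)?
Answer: 805086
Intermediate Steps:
X(b) = -b
u(f, d) = 8*f/d - d*f/2 (u(f, d) = -((-16/d)*f + f*d)/2 = -(-16*f/d + d*f)/2 = -(d*f - 16*f/d)/2 = 8*f/d - d*f/2)
u(-36, X(1)) + 1242*648 = (½)*(-36)*(16 - (-1*1)²)/(-1*1) + 1242*648 = (½)*(-36)*(16 - 1*(-1)²)/(-1) + 804816 = (½)*(-36)*(-1)*(16 - 1*1) + 804816 = (½)*(-36)*(-1)*(16 - 1) + 804816 = (½)*(-36)*(-1)*15 + 804816 = 270 + 804816 = 805086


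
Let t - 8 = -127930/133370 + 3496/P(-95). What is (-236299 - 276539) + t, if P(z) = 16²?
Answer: -218862219827/426784 ≈ -5.1282e+5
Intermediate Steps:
P(z) = 256
t = 8833165/426784 (t = 8 + (-127930/133370 + 3496/256) = 8 + (-127930*1/133370 + 3496*(1/256)) = 8 + (-12793/13337 + 437/32) = 8 + 5418893/426784 = 8833165/426784 ≈ 20.697)
(-236299 - 276539) + t = (-236299 - 276539) + 8833165/426784 = -512838 + 8833165/426784 = -218862219827/426784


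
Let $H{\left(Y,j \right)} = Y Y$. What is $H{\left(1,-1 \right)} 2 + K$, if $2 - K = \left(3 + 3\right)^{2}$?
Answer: $-32$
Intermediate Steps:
$H{\left(Y,j \right)} = Y^{2}$
$K = -34$ ($K = 2 - \left(3 + 3\right)^{2} = 2 - 6^{2} = 2 - 36 = -34$)
$H{\left(1,-1 \right)} 2 + K = 1^{2} \cdot 2 - 34 = 1 \cdot 2 - 34 = 2 - 34 = -32$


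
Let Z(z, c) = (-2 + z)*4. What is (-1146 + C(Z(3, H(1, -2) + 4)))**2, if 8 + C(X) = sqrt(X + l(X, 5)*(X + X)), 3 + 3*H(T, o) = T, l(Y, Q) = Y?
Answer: 1317904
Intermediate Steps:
H(T, o) = -1 + T/3
Z(z, c) = -8 + 4*z
C(X) = -8 + sqrt(X + 2*X**2) (C(X) = -8 + sqrt(X + X*(X + X)) = -8 + sqrt(X + X*(2*X)) = -8 + sqrt(X + 2*X**2))
(-1146 + C(Z(3, H(1, -2) + 4)))**2 = (-1146 + (-8 + sqrt((-8 + 4*3)*(1 + 2*(-8 + 4*3)))))**2 = (-1146 + (-8 + sqrt((-8 + 12)*(1 + 2*(-8 + 12)))))**2 = (-1146 + (-8 + sqrt(4*(1 + 2*4))))**2 = (-1146 + (-8 + sqrt(4*(1 + 8))))**2 = (-1146 + (-8 + sqrt(4*9)))**2 = (-1146 + (-8 + sqrt(36)))**2 = (-1146 + (-8 + 6))**2 = (-1146 - 2)**2 = (-1148)**2 = 1317904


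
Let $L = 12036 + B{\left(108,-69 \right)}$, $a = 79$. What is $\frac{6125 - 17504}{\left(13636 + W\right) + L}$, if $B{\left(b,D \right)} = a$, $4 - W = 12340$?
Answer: $- \frac{11379}{13415} \approx -0.84823$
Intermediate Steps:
$W = -12336$ ($W = 4 - 12340 = -12336$)
$B{\left(b,D \right)} = 79$
$L = 12115$ ($L = 12036 + 79 = 12115$)
$\frac{6125 - 17504}{\left(13636 + W\right) + L} = \frac{6125 - 17504}{\left(13636 - 12336\right) + 12115} = - \frac{11379}{1300 + 12115} = - \frac{11379}{13415}$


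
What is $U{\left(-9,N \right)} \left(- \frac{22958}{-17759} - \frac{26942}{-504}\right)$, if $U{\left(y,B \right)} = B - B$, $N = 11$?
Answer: $0$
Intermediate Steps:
$U{\left(y,B \right)} = 0$
$U{\left(-9,N \right)} \left(- \frac{22958}{-17759} - \frac{26942}{-504}\right) = 0 \left(- \frac{22958}{-17759} - \frac{26942}{-504}\right) = 0 \left(\left(-22958\right) \left(- \frac{1}{17759}\right) - - \frac{13471}{252}\right) = 0 \left(\frac{22958}{17759} + \frac{13471}{252}\right) = 0 \cdot \frac{5000345}{91332} = 0$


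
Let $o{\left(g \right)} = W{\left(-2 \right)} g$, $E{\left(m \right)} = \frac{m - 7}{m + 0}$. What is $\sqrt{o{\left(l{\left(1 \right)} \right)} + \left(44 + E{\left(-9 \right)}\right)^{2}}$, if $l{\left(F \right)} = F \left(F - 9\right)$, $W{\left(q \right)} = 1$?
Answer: $\frac{2 \sqrt{42274}}{9} \approx 45.69$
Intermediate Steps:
$l{\left(F \right)} = F \left(-9 + F\right)$
$E{\left(m \right)} = \frac{-7 + m}{m}$
$o{\left(g \right)} = g$ ($o{\left(g \right)} = 1 g = g$)
$\sqrt{o{\left(l{\left(1 \right)} \right)} + \left(44 + E{\left(-9 \right)}\right)^{2}} = \sqrt{1 \left(-9 + 1\right) + \left(44 + \frac{-7 - 9}{-9}\right)^{2}} = \sqrt{1 \left(-8\right) + \left(44 - - \frac{16}{9}\right)^{2}} = \sqrt{-8 + \left(44 + \frac{16}{9}\right)^{2}} = \sqrt{-8 + \left(\frac{412}{9}\right)^{2}} = \sqrt{-8 + \frac{169744}{81}} = \sqrt{\frac{169096}{81}} = \frac{2 \sqrt{42274}}{9}$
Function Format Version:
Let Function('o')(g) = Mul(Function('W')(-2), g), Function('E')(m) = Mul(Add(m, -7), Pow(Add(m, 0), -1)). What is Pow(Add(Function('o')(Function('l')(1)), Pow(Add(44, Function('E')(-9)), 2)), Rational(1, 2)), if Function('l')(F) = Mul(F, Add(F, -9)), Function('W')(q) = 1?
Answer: Mul(Rational(2, 9), Pow(42274, Rational(1, 2))) ≈ 45.690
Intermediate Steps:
Function('l')(F) = Mul(F, Add(-9, F))
Function('E')(m) = Mul(Pow(m, -1), Add(-7, m)) (Function('E')(m) = Mul(Add(-7, m), Pow(m, -1)) = Mul(Pow(m, -1), Add(-7, m)))
Function('o')(g) = g (Function('o')(g) = Mul(1, g) = g)
Pow(Add(Function('o')(Function('l')(1)), Pow(Add(44, Function('E')(-9)), 2)), Rational(1, 2)) = Pow(Add(Mul(1, Add(-9, 1)), Pow(Add(44, Mul(Pow(-9, -1), Add(-7, -9))), 2)), Rational(1, 2)) = Pow(Add(Mul(1, -8), Pow(Add(44, Mul(Rational(-1, 9), -16)), 2)), Rational(1, 2)) = Pow(Add(-8, Pow(Add(44, Rational(16, 9)), 2)), Rational(1, 2)) = Pow(Add(-8, Pow(Rational(412, 9), 2)), Rational(1, 2)) = Pow(Add(-8, Rational(169744, 81)), Rational(1, 2)) = Pow(Rational(169096, 81), Rational(1, 2)) = Mul(Rational(2, 9), Pow(42274, Rational(1, 2)))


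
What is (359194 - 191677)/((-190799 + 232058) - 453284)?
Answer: -167517/412025 ≈ -0.40657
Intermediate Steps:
(359194 - 191677)/((-190799 + 232058) - 453284) = 167517/(41259 - 453284) = 167517/(-412025) = 167517*(-1/412025) = -167517/412025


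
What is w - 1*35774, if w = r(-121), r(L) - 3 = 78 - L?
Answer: -35572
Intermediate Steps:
r(L) = 81 - L (r(L) = 3 + (78 - L) = 81 - L)
w = 202 (w = 81 - 1*(-121) = 81 + 121 = 202)
w - 1*35774 = 202 - 1*35774 = 202 - 35774 = -35572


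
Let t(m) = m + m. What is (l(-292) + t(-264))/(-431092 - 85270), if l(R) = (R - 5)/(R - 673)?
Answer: 46293/45299030 ≈ 0.0010219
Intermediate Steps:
t(m) = 2*m
l(R) = (-5 + R)/(-673 + R)
(l(-292) + t(-264))/(-431092 - 85270) = ((-5 - 292)/(-673 - 292) + 2*(-264))/(-431092 - 85270) = (-297/(-965) - 528)/(-516362) = (-1/965*(-297) - 528)*(-1/516362) = (297/965 - 528)*(-1/516362) = -509223/965*(-1/516362) = 46293/45299030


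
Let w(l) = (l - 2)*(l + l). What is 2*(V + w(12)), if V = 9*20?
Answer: 840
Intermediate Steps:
w(l) = 2*l*(-2 + l) (w(l) = (-2 + l)*(2*l) = 2*l*(-2 + l))
V = 180
2*(V + w(12)) = 2*(180 + 2*12*(-2 + 12)) = 2*(180 + 2*12*10) = 2*(180 + 240) = 2*420 = 840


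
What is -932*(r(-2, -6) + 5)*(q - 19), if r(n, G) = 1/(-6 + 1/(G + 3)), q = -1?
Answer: 1714880/19 ≈ 90257.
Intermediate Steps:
r(n, G) = 1/(-6 + 1/(3 + G))
-932*(r(-2, -6) + 5)*(q - 19) = -932*((-3 - 1*(-6))/(17 + 6*(-6)) + 5)*(-1 - 19) = -932*((-3 + 6)/(17 - 36) + 5)*(-20) = -932*(3/(-19) + 5)*(-20) = -932*(-1/19*3 + 5)*(-20) = -932*(-3/19 + 5)*(-20) = -85744*(-20)/19 = -932*(-1840/19) = 1714880/19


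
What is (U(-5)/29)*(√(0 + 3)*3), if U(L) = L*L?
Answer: 75*√3/29 ≈ 4.4794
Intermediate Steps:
U(L) = L²
(U(-5)/29)*(√(0 + 3)*3) = ((-5)²/29)*(√(0 + 3)*3) = (25*(1/29))*(√3*3) = 25*(3*√3)/29 = 75*√3/29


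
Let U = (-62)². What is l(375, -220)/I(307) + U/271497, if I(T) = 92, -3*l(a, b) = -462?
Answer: 21082093/12488862 ≈ 1.6881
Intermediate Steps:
l(a, b) = 154 (l(a, b) = -⅓*(-462) = 154)
U = 3844
l(375, -220)/I(307) + U/271497 = 154/92 + 3844/271497 = 154*(1/92) + 3844*(1/271497) = 77/46 + 3844/271497 = 21082093/12488862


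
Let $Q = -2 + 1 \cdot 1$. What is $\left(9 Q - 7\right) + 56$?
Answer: $40$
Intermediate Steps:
$Q = -1$ ($Q = -2 + 1 = -1$)
$\left(9 Q - 7\right) + 56 = \left(9 \left(-1\right) - 7\right) + 56 = \left(-9 - 7\right) + 56 = -16 + 56 = 40$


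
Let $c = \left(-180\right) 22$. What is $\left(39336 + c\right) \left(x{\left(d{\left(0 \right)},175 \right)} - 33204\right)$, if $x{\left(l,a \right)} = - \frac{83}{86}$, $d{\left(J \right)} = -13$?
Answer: $- \frac{50510330376}{43} \approx -1.1747 \cdot 10^{9}$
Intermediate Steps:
$c = -3960$
$x{\left(l,a \right)} = - \frac{83}{86}$ ($x{\left(l,a \right)} = \left(-83\right) \frac{1}{86} = - \frac{83}{86}$)
$\left(39336 + c\right) \left(x{\left(d{\left(0 \right)},175 \right)} - 33204\right) = \left(39336 - 3960\right) \left(- \frac{83}{86} - 33204\right) = 35376 \left(- \frac{2855627}{86}\right) = - \frac{50510330376}{43}$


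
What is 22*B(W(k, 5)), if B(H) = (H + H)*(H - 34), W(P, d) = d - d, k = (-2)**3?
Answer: 0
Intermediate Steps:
k = -8
W(P, d) = 0
B(H) = 2*H*(-34 + H) (B(H) = (2*H)*(-34 + H) = 2*H*(-34 + H))
22*B(W(k, 5)) = 22*(2*0*(-34 + 0)) = 22*(2*0*(-34)) = 22*0 = 0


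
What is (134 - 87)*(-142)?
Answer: -6674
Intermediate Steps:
(134 - 87)*(-142) = 47*(-142) = -6674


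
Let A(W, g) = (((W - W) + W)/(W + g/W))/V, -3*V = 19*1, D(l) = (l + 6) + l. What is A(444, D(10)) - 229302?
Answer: -429491884482/1873039 ≈ -2.2930e+5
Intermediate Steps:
D(l) = 6 + 2*l (D(l) = (6 + l) + l = 6 + 2*l)
V = -19/3 ≈ -6.3333
A(W, g) = -3*W/(19*(W + g/W)) (A(W, g) = (((W - W) + W)/(W + g/W))/(-19/3) = ((0 + W)/(W + g/W))*(-3/19) = (W/(W + g/W))*(-3/19) = -3*W/(19*(W + g/W)))
A(444, D(10)) - 229302 = -3*444²/(19*(6 + 2*10) + 19*444²) - 229302 = -3*197136/(19*(6 + 20) + 19*197136) - 229302 = -3*197136/(19*26 + 3745584) - 229302 = -3*197136/(494 + 3745584) - 229302 = -3*197136/3746078 - 229302 = -3*197136*1/3746078 - 229302 = -295704/1873039 - 229302 = -429491884482/1873039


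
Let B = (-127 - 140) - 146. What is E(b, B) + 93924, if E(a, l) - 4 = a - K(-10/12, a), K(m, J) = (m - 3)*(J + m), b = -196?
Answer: 3347189/36 ≈ 92978.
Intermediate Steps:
K(m, J) = (-3 + m)*(J + m)
B = -413 (B = -267 - 146 = -413)
E(a, l) = 29/36 + 29*a/6 (E(a, l) = 4 + (a - ((-10/12)² - 3*a - (-30)/12 + a*(-10/12))) = 4 + (a - ((-10*1/12)² - 3*a - (-30)/12 + a*(-10*1/12))) = 4 + (a - ((-⅚)² - 3*a - 3*(-⅚) + a*(-⅚))) = 4 + (a - (25/36 - 3*a + 5/2 - 5*a/6)) = 4 + (a - (115/36 - 23*a/6)) = 4 + (a + (-115/36 + 23*a/6)) = 4 + (-115/36 + 29*a/6) = 29/36 + 29*a/6)
E(b, B) + 93924 = (29/36 + (29/6)*(-196)) + 93924 = (29/36 - 2842/3) + 93924 = -34075/36 + 93924 = 3347189/36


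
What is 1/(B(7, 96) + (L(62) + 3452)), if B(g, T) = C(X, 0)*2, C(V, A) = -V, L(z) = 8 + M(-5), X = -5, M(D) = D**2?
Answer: 1/3495 ≈ 0.00028612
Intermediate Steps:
L(z) = 33 (L(z) = 8 + (-5)**2 = 8 + 25 = 33)
B(g, T) = 10 (B(g, T) = -1*(-5)*2 = 5*2 = 10)
1/(B(7, 96) + (L(62) + 3452)) = 1/(10 + (33 + 3452)) = 1/(10 + 3485) = 1/3495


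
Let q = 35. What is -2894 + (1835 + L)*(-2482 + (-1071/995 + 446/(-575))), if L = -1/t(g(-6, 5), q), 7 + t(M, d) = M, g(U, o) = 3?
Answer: -2087745203029/457700 ≈ -4.5614e+6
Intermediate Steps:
t(M, d) = -7 + M
L = ¼ (L = -1/(-7 + 3) = -1/(-4) = -1*(-¼) = ¼ ≈ 0.25000)
-2894 + (1835 + L)*(-2482 + (-1071/995 + 446/(-575))) = -2894 + (1835 + ¼)*(-2482 + (-1071/995 + 446/(-575))) = -2894 + 7341*(-2482 + (-1071*1/995 + 446*(-1/575)))/4 = -2894 + 7341*(-2482 + (-1071/995 - 446/575))/4 = -2894 + 7341*(-2482 - 211919/114425)/4 = -2894 + (7341/4)*(-284214769/114425) = -2894 - 2086420619229/457700 = -2087745203029/457700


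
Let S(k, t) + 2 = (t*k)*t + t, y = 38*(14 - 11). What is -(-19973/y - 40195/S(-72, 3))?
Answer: 8340301/73758 ≈ 113.08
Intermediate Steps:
y = 114 (y = 38*3 = 114)
S(k, t) = -2 + t + k*t**2 (S(k, t) = -2 + ((t*k)*t + t) = -2 + ((k*t)*t + t) = -2 + (k*t**2 + t) = -2 + (t + k*t**2) = -2 + t + k*t**2)
-(-19973/y - 40195/S(-72, 3)) = -(-19973/114 - 40195/(-2 + 3 - 72*3**2)) = -(-19973*1/114 - 40195/(-2 + 3 - 72*9)) = -(-19973/114 - 40195/(-2 + 3 - 648)) = -(-19973/114 - 40195/(-647)) = -(-19973/114 - 40195*(-1/647)) = -(-19973/114 + 40195/647) = -1*(-8340301/73758) = 8340301/73758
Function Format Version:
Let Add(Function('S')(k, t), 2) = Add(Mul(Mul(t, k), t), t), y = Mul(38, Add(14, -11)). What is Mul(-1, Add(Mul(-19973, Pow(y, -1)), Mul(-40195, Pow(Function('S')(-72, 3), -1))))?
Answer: Rational(8340301, 73758) ≈ 113.08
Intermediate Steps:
y = 114 (y = Mul(38, 3) = 114)
Function('S')(k, t) = Add(-2, t, Mul(k, Pow(t, 2))) (Function('S')(k, t) = Add(-2, Add(Mul(Mul(t, k), t), t)) = Add(-2, Add(Mul(Mul(k, t), t), t)) = Add(-2, Add(Mul(k, Pow(t, 2)), t)) = Add(-2, Add(t, Mul(k, Pow(t, 2)))) = Add(-2, t, Mul(k, Pow(t, 2))))
Mul(-1, Add(Mul(-19973, Pow(y, -1)), Mul(-40195, Pow(Function('S')(-72, 3), -1)))) = Mul(-1, Add(Mul(-19973, Pow(114, -1)), Mul(-40195, Pow(Add(-2, 3, Mul(-72, Pow(3, 2))), -1)))) = Mul(-1, Add(Mul(-19973, Rational(1, 114)), Mul(-40195, Pow(Add(-2, 3, Mul(-72, 9)), -1)))) = Mul(-1, Add(Rational(-19973, 114), Mul(-40195, Pow(Add(-2, 3, -648), -1)))) = Mul(-1, Add(Rational(-19973, 114), Mul(-40195, Pow(-647, -1)))) = Mul(-1, Add(Rational(-19973, 114), Mul(-40195, Rational(-1, 647)))) = Mul(-1, Add(Rational(-19973, 114), Rational(40195, 647))) = Mul(-1, Rational(-8340301, 73758)) = Rational(8340301, 73758)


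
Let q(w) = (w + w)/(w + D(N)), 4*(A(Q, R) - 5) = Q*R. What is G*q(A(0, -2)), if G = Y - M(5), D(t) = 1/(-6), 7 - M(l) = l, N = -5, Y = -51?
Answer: -3180/29 ≈ -109.66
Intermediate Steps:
M(l) = 7 - l
D(t) = -1/6
A(Q, R) = 5 + Q*R/4 (A(Q, R) = 5 + (Q*R)/4 = 5 + Q*R/4)
q(w) = 2*w/(-1/6 + w) (q(w) = (w + w)/(w - 1/6) = (2*w)/(-1/6 + w) = 2*w/(-1/6 + w))
G = -53 (G = -51 - (7 - 1*5) = -51 - (7 - 5) = -51 - 1*2 = -51 - 2 = -53)
G*q(A(0, -2)) = -636*(5 + (1/4)*0*(-2))/(-1 + 6*(5 + (1/4)*0*(-2))) = -636*(5 + 0)/(-1 + 6*(5 + 0)) = -636*5/(-1 + 6*5) = -636*5/(-1 + 30) = -636*5/29 = -53*60/29 = -3180/29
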